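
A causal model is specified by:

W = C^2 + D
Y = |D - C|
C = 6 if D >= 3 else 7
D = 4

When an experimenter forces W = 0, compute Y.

The intervention breaks the incoming arrows to W: W = C^2 + D no longer applies, and W = 0.
Y is not downstream of the intervention, so its value is determined by the original equations.
C = 6 if D >= 3 else 7  [with D=4]  = 6
Y = |D - C|  [with D=4, C=6]  = 2

2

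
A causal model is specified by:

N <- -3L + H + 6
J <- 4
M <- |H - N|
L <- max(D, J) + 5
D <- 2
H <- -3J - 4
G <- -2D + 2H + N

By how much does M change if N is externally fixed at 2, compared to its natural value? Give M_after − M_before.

-3

Under do(N=2), the mechanism N <- -3L + H + 6 is discarded; N is fixed at 2.
H = -3J - 4  [with J=4]  = -16
M = |H - N|  [with H=-16, N=2]  = 18
Without intervention: H = -3J - 4  [with J=4]  = -16; L = max(D, J) + 5  [with D=2, J=4]  = 9; N = -3L + H + 6  [with L=9, H=-16]  = -37; M = |H - N|  [with H=-16, N=-37]  = 21.
Change = 18 − 21 = -3.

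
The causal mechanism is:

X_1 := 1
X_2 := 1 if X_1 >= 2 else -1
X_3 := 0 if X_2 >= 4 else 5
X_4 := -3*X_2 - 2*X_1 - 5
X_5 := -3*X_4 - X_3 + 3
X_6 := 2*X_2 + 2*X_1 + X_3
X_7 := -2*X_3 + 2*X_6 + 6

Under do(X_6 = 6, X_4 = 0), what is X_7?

8

Under do(X_6 = 6, X_4 = 0), each intervened variable's structural equation is replaced by its fixed value.
X_2 = 1 if X_1 >= 2 else -1  [with X_1=1]  = -1
X_3 = 0 if X_2 >= 4 else 5  [with X_2=-1]  = 5
X_7 = -2*X_3 + 2*X_6 + 6  [with X_3=5, X_6=6]  = 8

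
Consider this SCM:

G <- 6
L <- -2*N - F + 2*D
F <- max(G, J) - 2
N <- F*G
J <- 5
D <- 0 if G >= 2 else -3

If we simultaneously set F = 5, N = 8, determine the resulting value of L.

Setting F = 5, N = 8 by intervention discards those variables' equations.
D = 0 if G >= 2 else -3  [with G=6]  = 0
L = -2*N - F + 2*D  [with N=8, F=5, D=0]  = -21

-21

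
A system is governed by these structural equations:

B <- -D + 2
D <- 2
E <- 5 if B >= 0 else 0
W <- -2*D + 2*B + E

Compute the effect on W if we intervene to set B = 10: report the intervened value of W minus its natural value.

Under do(B=10), the mechanism B <- -D + 2 is discarded; B is fixed at 10.
E = 5 if B >= 0 else 0  [with B=10]  = 5
W = -2*D + 2*B + E  [with D=2, B=10, E=5]  = 21
Without intervention: B = -D + 2  [with D=2]  = 0; E = 5 if B >= 0 else 0  [with B=0]  = 5; W = -2*D + 2*B + E  [with D=2, B=0, E=5]  = 1.
Change = 21 − 1 = 20.

20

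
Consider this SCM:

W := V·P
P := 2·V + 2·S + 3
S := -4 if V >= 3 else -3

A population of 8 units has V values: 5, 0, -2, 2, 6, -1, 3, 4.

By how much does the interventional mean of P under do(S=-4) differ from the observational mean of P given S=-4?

-4.75

Every unit gets S=-4 under the intervention. P values become 5, -5, -9, -1, 7, -7, 1, 3; E[P|do(S=-4)] = -0.75.
Observing S=-4 restricts to units where S's equation naturally yields -4: V ∈ {5, 6, 3, 4}. In that subpopulation P = 5, 7, 1, 3, mean 4.
Difference = -0.75 − 4 = -4.75.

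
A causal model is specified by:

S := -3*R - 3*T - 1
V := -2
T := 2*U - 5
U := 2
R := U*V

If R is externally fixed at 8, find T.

The intervention breaks the incoming arrows to R: R := U*V no longer applies, and R = 8.
T is not downstream of the intervention, so its value is determined by the original equations.
T = 2*U - 5  [with U=2]  = -1

-1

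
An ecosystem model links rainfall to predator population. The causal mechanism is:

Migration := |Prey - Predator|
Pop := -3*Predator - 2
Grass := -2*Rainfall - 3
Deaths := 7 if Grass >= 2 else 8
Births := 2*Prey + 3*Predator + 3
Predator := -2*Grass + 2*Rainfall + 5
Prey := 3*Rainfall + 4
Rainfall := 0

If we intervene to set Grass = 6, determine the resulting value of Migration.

11

Under do(Grass=6), the mechanism Grass := -2*Rainfall - 3 is discarded; Grass is fixed at 6.
Prey = 3*Rainfall + 4  [with Rainfall=0]  = 4
Predator = -2*Grass + 2*Rainfall + 5  [with Grass=6, Rainfall=0]  = -7
Migration = |Prey - Predator|  [with Prey=4, Predator=-7]  = 11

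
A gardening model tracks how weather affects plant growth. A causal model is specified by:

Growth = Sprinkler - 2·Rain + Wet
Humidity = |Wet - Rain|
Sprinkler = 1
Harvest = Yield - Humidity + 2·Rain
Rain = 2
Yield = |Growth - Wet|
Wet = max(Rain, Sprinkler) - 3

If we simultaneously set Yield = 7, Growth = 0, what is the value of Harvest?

Under do(Yield = 7, Growth = 0), each intervened variable's structural equation is replaced by its fixed value.
Wet = max(Rain, Sprinkler) - 3  [with Rain=2, Sprinkler=1]  = -1
Humidity = |Wet - Rain|  [with Wet=-1, Rain=2]  = 3
Harvest = Yield - Humidity + 2·Rain  [with Yield=7, Humidity=3, Rain=2]  = 8

8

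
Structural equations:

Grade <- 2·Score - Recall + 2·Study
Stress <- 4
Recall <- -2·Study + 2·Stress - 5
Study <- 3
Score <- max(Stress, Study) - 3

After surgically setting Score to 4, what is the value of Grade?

17

do(Score=4) replaces the equation Score <- max(Stress, Study) - 3 with the constant Score = 4.
Recall = -2·Study + 2·Stress - 5  [with Study=3, Stress=4]  = -3
Grade = 2·Score - Recall + 2·Study  [with Score=4, Recall=-3, Study=3]  = 17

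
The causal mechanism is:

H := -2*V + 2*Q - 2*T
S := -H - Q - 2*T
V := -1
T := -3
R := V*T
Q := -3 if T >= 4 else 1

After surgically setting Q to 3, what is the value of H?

14

The intervention breaks the incoming arrows to Q: Q := -3 if T >= 4 else 1 no longer applies, and Q = 3.
H = -2*V + 2*Q - 2*T  [with V=-1, Q=3, T=-3]  = 14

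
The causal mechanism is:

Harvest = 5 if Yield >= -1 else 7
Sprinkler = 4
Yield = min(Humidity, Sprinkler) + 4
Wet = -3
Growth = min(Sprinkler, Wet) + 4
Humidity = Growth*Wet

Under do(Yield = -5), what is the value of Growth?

do(Yield=-5) replaces the equation Yield = min(Humidity, Sprinkler) + 4 with the constant Yield = -5.
Growth is not downstream of the intervention, so its value is determined by the original equations.
Growth = min(Sprinkler, Wet) + 4  [with Sprinkler=4, Wet=-3]  = 1

1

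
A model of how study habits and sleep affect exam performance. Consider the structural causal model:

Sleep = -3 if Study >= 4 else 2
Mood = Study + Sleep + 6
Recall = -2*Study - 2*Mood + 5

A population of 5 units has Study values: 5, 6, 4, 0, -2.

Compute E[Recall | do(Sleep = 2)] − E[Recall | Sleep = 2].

-14.4

Under do(Sleep=2), Sleep's equation is replaced by Sleep=2 for every unit. Per-unit Recall: -31, -35, -27, -11, -3. Mean = -21.4.
Conditioning on Sleep=2 selects the 2 unit(s) with Study ∈ {0, -2}. Their Recall values: -11, -3. Mean = -7.
Difference = -21.4 − (-7) = -14.4.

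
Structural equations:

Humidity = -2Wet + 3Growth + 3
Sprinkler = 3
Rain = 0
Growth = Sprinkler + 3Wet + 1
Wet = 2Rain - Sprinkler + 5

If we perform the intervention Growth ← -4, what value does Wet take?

2

Under do(Growth=-4), the mechanism Growth = Sprinkler + 3Wet + 1 is discarded; Growth is fixed at -4.
Since Wet is not a descendant of the intervened variable, it is unaffected.
Wet = 2Rain - Sprinkler + 5  [with Rain=0, Sprinkler=3]  = 2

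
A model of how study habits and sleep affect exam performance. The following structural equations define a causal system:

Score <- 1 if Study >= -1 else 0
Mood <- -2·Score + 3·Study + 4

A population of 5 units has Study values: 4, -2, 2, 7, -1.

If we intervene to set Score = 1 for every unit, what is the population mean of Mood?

The intervention sets Score=1 in all 5 units regardless of Study. Recomputing Mood per unit gives 14, -4, 8, 23, -1; average 8.

8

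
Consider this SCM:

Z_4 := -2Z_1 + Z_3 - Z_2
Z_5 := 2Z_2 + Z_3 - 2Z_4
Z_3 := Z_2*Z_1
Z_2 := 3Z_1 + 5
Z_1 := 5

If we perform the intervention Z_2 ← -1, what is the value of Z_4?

Under do(Z_2=-1), the mechanism Z_2 := 3Z_1 + 5 is discarded; Z_2 is fixed at -1.
Z_3 = Z_2*Z_1  [with Z_2=-1, Z_1=5]  = -5
Z_4 = -2Z_1 + Z_3 - Z_2  [with Z_1=5, Z_3=-5, Z_2=-1]  = -14

-14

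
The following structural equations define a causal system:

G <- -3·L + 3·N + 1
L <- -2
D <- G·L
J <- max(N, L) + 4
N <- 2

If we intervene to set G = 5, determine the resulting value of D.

Intervening sets G = 5 and removes its equation (G <- -3·L + 3·N + 1).
D = G·L  [with G=5, L=-2]  = -10

-10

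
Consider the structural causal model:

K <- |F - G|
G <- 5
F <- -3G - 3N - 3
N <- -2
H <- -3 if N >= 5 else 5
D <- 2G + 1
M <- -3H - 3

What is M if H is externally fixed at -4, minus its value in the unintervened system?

Intervening sets H = -4 and removes its equation (H <- -3 if N >= 5 else 5).
M = -3H - 3  [with H=-4]  = 9
Without intervention: H = -3 if N >= 5 else 5  [with N=-2]  = 5; M = -3H - 3  [with H=5]  = -18.
Change = 9 − (-18) = 27.

27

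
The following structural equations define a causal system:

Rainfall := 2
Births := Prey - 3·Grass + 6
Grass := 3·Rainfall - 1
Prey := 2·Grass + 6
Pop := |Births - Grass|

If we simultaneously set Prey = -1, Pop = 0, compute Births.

-10

The joint intervention fixes Prey = -1, Pop = 0, removing each variable's own equation.
Grass = 3·Rainfall - 1  [with Rainfall=2]  = 5
Births = Prey - 3·Grass + 6  [with Prey=-1, Grass=5]  = -10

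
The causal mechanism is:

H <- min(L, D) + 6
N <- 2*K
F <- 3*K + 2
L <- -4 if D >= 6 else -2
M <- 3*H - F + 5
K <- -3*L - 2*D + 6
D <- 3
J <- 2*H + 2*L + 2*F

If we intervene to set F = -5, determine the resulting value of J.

-6

The intervention breaks the incoming arrows to F: F <- 3*K + 2 no longer applies, and F = -5.
L = -4 if D >= 6 else -2  [with D=3]  = -2
H = min(L, D) + 6  [with L=-2, D=3]  = 4
J = 2*H + 2*L + 2*F  [with H=4, L=-2, F=-5]  = -6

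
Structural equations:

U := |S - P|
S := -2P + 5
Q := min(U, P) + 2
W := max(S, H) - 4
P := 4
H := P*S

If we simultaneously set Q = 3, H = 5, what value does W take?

1

Setting Q = 3, H = 5 by intervention discards those variables' equations.
S = -2P + 5  [with P=4]  = -3
W = max(S, H) - 4  [with S=-3, H=5]  = 1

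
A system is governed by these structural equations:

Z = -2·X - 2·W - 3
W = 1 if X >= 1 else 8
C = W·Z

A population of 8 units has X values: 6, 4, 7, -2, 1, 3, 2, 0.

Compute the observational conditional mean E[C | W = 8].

Conditioning on W=8 selects the 2 unit(s) with X ∈ {-2, 0}. Their C values: -120, -152. Mean = -136.

-136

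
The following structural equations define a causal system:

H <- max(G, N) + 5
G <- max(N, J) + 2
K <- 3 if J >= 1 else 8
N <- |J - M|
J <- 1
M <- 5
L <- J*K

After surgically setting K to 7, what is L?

7

Under do(K=7), the mechanism K <- 3 if J >= 1 else 8 is discarded; K is fixed at 7.
L = J*K  [with J=1, K=7]  = 7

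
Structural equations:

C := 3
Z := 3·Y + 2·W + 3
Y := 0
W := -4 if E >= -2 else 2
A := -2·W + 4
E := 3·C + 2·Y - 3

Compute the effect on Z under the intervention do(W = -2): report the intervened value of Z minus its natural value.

Intervening sets W = -2 and removes its equation (W := -4 if E >= -2 else 2).
Z = 3·Y + 2·W + 3  [with Y=0, W=-2]  = -1
Without intervention: E = 3·C + 2·Y - 3  [with C=3, Y=0]  = 6; W = -4 if E >= -2 else 2  [with E=6]  = -4; Z = 3·Y + 2·W + 3  [with Y=0, W=-4]  = -5.
Change = -1 − (-5) = 4.

4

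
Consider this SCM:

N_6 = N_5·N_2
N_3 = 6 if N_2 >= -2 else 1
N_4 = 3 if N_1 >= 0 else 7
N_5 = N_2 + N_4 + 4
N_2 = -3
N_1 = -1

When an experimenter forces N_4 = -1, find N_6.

Under do(N_4=-1), the mechanism N_4 = 3 if N_1 >= 0 else 7 is discarded; N_4 is fixed at -1.
N_5 = N_2 + N_4 + 4  [with N_2=-3, N_4=-1]  = 0
N_6 = N_5·N_2  [with N_5=0, N_2=-3]  = 0

0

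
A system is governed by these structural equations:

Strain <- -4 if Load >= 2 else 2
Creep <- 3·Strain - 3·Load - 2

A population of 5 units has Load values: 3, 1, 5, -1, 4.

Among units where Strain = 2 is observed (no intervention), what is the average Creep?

4

Conditioning on Strain=2 selects the 2 unit(s) with Load ∈ {1, -1}. Their Creep values: 1, 7. Mean = 4.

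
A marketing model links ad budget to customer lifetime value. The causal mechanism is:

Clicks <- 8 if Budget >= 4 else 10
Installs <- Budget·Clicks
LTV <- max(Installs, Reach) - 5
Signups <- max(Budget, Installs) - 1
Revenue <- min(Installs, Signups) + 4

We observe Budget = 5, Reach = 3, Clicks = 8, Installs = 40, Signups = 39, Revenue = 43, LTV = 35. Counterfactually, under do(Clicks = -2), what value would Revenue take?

The intervention breaks the incoming arrows to Clicks: Clicks <- 8 if Budget >= 4 else 10 no longer applies, and Clicks = -2.
Installs = Budget·Clicks  [with Budget=5, Clicks=-2]  = -10
Signups = max(Budget, Installs) - 1  [with Budget=5, Installs=-10]  = 4
Revenue = min(Installs, Signups) + 4  [with Installs=-10, Signups=4]  = -6

-6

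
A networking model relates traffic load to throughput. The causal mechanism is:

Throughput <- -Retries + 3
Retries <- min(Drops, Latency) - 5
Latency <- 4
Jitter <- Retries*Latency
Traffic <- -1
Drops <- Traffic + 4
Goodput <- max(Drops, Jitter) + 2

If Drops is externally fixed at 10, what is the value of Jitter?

do(Drops=10) replaces the equation Drops <- Traffic + 4 with the constant Drops = 10.
Retries = min(Drops, Latency) - 5  [with Drops=10, Latency=4]  = -1
Jitter = Retries*Latency  [with Retries=-1, Latency=4]  = -4

-4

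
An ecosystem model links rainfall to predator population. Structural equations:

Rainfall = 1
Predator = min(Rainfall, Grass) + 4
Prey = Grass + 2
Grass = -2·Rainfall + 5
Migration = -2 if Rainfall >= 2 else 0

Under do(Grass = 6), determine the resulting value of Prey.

8

The intervention breaks the incoming arrows to Grass: Grass = -2·Rainfall + 5 no longer applies, and Grass = 6.
Prey = Grass + 2  [with Grass=6]  = 8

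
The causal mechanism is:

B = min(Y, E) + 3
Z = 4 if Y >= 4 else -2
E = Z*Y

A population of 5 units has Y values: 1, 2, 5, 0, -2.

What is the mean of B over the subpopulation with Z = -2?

1

E[B|Z=-2] averages over only the 4 units with Z=-2 (Y = 1, 2, 0, -2): B = 1, -1, 3, 1, mean 1.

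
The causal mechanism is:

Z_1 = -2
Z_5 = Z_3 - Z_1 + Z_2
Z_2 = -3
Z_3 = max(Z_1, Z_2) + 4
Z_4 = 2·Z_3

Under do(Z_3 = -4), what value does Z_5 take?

do(Z_3=-4) replaces the equation Z_3 = max(Z_1, Z_2) + 4 with the constant Z_3 = -4.
Z_5 = Z_3 - Z_1 + Z_2  [with Z_3=-4, Z_1=-2, Z_2=-3]  = -5

-5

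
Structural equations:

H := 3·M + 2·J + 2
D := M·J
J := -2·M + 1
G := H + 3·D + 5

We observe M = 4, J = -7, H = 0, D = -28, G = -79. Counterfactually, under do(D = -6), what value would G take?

-13

Intervening sets D = -6 and removes its equation (D := M·J).
J = -2·M + 1  [with M=4]  = -7
H = 3·M + 2·J + 2  [with M=4, J=-7]  = 0
G = H + 3·D + 5  [with H=0, D=-6]  = -13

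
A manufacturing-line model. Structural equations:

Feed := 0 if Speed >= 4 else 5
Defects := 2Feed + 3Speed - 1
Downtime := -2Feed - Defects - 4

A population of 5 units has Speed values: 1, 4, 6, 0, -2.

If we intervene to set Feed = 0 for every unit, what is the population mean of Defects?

The intervention sets Feed=0 in all 5 units regardless of Speed. Recomputing Defects per unit gives 2, 11, 17, -1, -7; average 4.4.

4.4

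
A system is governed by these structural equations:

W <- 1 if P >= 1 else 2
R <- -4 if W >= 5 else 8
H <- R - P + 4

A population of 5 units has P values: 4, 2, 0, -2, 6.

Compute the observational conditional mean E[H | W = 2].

E[H|W=2] averages over only the 2 units with W=2 (P = 0, -2): H = 12, 14, mean 13.

13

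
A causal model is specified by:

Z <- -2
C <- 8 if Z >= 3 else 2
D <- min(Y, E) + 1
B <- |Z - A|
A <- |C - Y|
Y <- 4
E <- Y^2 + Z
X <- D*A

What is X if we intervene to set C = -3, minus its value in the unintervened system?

do(C=-3) replaces the equation C <- 8 if Z >= 3 else 2 with the constant C = -3.
E = Y^2 + Z  [with Y=4, Z=-2]  = 14
D = min(Y, E) + 1  [with Y=4, E=14]  = 5
A = |C - Y|  [with C=-3, Y=4]  = 7
X = D*A  [with D=5, A=7]  = 35
Without intervention: E = Y^2 + Z  [with Y=4, Z=-2]  = 14; C = 8 if Z >= 3 else 2  [with Z=-2]  = 2; D = min(Y, E) + 1  [with Y=4, E=14]  = 5; A = |C - Y|  [with C=2, Y=4]  = 2; X = D*A  [with D=5, A=2]  = 10.
Change = 35 − 10 = 25.

25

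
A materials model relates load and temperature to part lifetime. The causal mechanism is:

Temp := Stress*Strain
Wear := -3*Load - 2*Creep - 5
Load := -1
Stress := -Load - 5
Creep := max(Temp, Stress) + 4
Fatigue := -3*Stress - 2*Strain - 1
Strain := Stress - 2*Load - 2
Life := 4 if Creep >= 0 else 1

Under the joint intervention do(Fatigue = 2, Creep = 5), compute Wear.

-12

Setting Fatigue = 2, Creep = 5 by intervention discards those variables' equations.
Wear = -3*Load - 2*Creep - 5  [with Load=-1, Creep=5]  = -12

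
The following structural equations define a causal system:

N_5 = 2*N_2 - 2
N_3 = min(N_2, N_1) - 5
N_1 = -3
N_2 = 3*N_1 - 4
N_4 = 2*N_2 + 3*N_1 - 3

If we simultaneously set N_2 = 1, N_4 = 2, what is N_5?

0

Setting N_2 = 1, N_4 = 2 by intervention discards those variables' equations.
N_5 = 2*N_2 - 2  [with N_2=1]  = 0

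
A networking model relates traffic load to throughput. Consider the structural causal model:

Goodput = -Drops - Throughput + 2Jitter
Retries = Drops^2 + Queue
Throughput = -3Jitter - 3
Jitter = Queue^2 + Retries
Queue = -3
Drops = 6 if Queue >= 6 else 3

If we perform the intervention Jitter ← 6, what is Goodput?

Under do(Jitter=6), the mechanism Jitter = Queue^2 + Retries is discarded; Jitter is fixed at 6.
Drops = 6 if Queue >= 6 else 3  [with Queue=-3]  = 3
Throughput = -3Jitter - 3  [with Jitter=6]  = -21
Goodput = -Drops - Throughput + 2Jitter  [with Drops=3, Throughput=-21, Jitter=6]  = 30

30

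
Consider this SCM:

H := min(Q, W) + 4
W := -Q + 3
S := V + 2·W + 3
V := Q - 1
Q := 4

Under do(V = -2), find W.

-1

The intervention breaks the incoming arrows to V: V := Q - 1 no longer applies, and V = -2.
Since W is not a descendant of the intervened variable, it is unaffected.
W = -Q + 3  [with Q=4]  = -1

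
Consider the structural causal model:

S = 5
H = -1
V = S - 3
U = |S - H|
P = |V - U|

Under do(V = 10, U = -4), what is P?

14

Setting V = 10, U = -4 by intervention discards those variables' equations.
P = |V - U|  [with V=10, U=-4]  = 14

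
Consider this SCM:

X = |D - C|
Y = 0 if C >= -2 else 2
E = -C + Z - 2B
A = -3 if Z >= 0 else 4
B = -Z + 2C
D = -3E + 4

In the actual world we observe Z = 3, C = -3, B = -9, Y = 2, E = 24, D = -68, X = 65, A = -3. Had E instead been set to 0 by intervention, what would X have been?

7

Under do(E=0), the mechanism E = -C + Z - 2B is discarded; E is fixed at 0.
D = -3E + 4  [with E=0]  = 4
X = |D - C|  [with D=4, C=-3]  = 7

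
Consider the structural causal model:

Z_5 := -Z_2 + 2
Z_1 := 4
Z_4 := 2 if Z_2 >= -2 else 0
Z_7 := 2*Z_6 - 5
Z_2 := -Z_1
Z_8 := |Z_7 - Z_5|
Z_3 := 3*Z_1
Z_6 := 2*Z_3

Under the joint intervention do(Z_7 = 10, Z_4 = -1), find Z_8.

The joint intervention fixes Z_7 = 10, Z_4 = -1, removing each variable's own equation.
Z_2 = -Z_1  [with Z_1=4]  = -4
Z_5 = -Z_2 + 2  [with Z_2=-4]  = 6
Z_8 = |Z_7 - Z_5|  [with Z_7=10, Z_5=6]  = 4

4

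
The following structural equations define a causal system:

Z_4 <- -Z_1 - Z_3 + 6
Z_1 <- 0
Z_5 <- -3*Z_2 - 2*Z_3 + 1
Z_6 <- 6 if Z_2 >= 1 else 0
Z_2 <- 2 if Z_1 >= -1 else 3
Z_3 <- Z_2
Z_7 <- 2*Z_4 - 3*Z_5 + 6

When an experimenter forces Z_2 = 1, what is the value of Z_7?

28

Under do(Z_2=1), the mechanism Z_2 <- 2 if Z_1 >= -1 else 3 is discarded; Z_2 is fixed at 1.
Z_3 = Z_2  [with Z_2=1]  = 1
Z_4 = -Z_1 - Z_3 + 6  [with Z_1=0, Z_3=1]  = 5
Z_5 = -3*Z_2 - 2*Z_3 + 1  [with Z_2=1, Z_3=1]  = -4
Z_7 = 2*Z_4 - 3*Z_5 + 6  [with Z_4=5, Z_5=-4]  = 28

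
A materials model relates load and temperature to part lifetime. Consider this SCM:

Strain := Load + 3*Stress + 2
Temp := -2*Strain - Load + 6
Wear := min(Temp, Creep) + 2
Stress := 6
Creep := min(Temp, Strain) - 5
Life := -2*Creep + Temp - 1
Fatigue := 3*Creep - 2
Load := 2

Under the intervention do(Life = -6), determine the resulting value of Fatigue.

Intervening sets Life = -6 and removes its equation (Life := -2*Creep + Temp - 1).
Since Fatigue is not a descendant of the intervened variable, it is unaffected.
Strain = Load + 3*Stress + 2  [with Load=2, Stress=6]  = 22
Temp = -2*Strain - Load + 6  [with Strain=22, Load=2]  = -40
Creep = min(Temp, Strain) - 5  [with Temp=-40, Strain=22]  = -45
Fatigue = 3*Creep - 2  [with Creep=-45]  = -137

-137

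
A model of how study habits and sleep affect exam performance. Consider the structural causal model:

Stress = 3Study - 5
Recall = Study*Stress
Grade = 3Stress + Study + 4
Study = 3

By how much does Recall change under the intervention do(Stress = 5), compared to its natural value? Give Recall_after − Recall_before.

The intervention breaks the incoming arrows to Stress: Stress = 3Study - 5 no longer applies, and Stress = 5.
Recall = Study*Stress  [with Study=3, Stress=5]  = 15
Without intervention: Stress = 3Study - 5  [with Study=3]  = 4; Recall = Study*Stress  [with Study=3, Stress=4]  = 12.
Change = 15 − 12 = 3.

3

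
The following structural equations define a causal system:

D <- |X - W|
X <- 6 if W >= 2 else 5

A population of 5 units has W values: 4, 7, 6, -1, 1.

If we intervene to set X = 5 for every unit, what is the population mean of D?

The intervention sets X=5 in all 5 units regardless of W. Recomputing D per unit gives 1, 2, 1, 6, 4; average 2.8.

2.8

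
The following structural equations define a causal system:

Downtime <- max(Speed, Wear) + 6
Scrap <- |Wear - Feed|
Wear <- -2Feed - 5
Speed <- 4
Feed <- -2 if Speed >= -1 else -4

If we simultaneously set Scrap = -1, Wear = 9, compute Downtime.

15

The joint intervention fixes Scrap = -1, Wear = 9, removing each variable's own equation.
Downtime = max(Speed, Wear) + 6  [with Speed=4, Wear=9]  = 15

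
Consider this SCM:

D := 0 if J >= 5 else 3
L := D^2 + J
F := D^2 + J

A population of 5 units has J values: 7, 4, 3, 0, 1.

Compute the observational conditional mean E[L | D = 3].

11

Observing D=3 restricts to units where D's equation naturally yields 3: J ∈ {4, 3, 0, 1}. In that subpopulation L = 13, 12, 9, 10, mean 11.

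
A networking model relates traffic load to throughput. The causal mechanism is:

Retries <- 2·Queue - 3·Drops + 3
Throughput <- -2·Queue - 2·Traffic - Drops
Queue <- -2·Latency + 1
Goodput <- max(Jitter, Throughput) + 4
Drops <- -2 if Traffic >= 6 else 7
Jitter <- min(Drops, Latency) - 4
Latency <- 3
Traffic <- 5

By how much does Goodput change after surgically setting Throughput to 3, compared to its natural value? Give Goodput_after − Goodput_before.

4

do(Throughput=3) replaces the equation Throughput <- -2·Queue - 2·Traffic - Drops with the constant Throughput = 3.
Drops = -2 if Traffic >= 6 else 7  [with Traffic=5]  = 7
Jitter = min(Drops, Latency) - 4  [with Drops=7, Latency=3]  = -1
Goodput = max(Jitter, Throughput) + 4  [with Jitter=-1, Throughput=3]  = 7
Without intervention: Queue = -2·Latency + 1  [with Latency=3]  = -5; Drops = -2 if Traffic >= 6 else 7  [with Traffic=5]  = 7; Jitter = min(Drops, Latency) - 4  [with Drops=7, Latency=3]  = -1; Throughput = -2·Queue - 2·Traffic - Drops  [with Queue=-5, Traffic=5, Drops=7]  = -7; Goodput = max(Jitter, Throughput) + 4  [with Jitter=-1, Throughput=-7]  = 3.
Change = 7 − 3 = 4.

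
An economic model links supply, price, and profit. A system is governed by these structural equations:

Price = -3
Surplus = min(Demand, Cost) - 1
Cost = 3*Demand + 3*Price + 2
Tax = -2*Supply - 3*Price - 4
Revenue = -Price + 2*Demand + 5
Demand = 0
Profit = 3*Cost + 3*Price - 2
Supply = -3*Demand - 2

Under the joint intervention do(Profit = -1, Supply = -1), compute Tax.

7

Setting Profit = -1, Supply = -1 by intervention discards those variables' equations.
Tax = -2*Supply - 3*Price - 4  [with Supply=-1, Price=-3]  = 7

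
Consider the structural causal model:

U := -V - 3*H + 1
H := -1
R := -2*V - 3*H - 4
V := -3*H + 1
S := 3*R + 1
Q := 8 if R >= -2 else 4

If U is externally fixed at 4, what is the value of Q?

4

Intervening sets U = 4 and removes its equation (U := -V - 3*H + 1).
No directed path runs from U to Q, so Q keeps its natural value.
V = -3*H + 1  [with H=-1]  = 4
R = -2*V - 3*H - 4  [with V=4, H=-1]  = -9
Q = 8 if R >= -2 else 4  [with R=-9]  = 4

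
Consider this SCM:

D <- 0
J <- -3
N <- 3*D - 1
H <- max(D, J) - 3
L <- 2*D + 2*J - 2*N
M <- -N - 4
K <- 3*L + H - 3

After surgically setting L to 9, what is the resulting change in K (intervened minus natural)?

Under do(L=9), the mechanism L <- 2*D + 2*J - 2*N is discarded; L is fixed at 9.
H = max(D, J) - 3  [with D=0, J=-3]  = -3
K = 3*L + H - 3  [with L=9, H=-3]  = 21
Without intervention: N = 3*D - 1  [with D=0]  = -1; H = max(D, J) - 3  [with D=0, J=-3]  = -3; L = 2*D + 2*J - 2*N  [with D=0, J=-3, N=-1]  = -4; K = 3*L + H - 3  [with L=-4, H=-3]  = -18.
Change = 21 − (-18) = 39.

39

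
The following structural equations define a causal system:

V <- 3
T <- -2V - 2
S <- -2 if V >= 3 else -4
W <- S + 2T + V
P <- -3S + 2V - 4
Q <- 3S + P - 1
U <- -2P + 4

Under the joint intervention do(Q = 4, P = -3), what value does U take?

10

Setting Q = 4, P = -3 by intervention discards those variables' equations.
U = -2P + 4  [with P=-3]  = 10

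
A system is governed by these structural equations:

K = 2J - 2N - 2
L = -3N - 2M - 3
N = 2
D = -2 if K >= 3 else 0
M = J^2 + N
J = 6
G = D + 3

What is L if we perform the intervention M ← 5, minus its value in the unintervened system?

66

The intervention breaks the incoming arrows to M: M = J^2 + N no longer applies, and M = 5.
L = -3N - 2M - 3  [with N=2, M=5]  = -19
Without intervention: M = J^2 + N  [with J=6, N=2]  = 38; L = -3N - 2M - 3  [with N=2, M=38]  = -85.
Change = -19 − (-85) = 66.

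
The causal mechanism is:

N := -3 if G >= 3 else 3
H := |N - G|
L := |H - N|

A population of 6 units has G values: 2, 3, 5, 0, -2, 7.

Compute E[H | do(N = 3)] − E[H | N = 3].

-0.5

The intervention sets N=3 in all 6 units regardless of G. Recomputing H per unit gives 1, 0, 2, 3, 5, 4; average 2.5.
Observing N=3 restricts to units where N's equation naturally yields 3: G ∈ {2, 0, -2}. In that subpopulation H = 1, 3, 5, mean 3.
Difference = 2.5 − 3 = -0.5.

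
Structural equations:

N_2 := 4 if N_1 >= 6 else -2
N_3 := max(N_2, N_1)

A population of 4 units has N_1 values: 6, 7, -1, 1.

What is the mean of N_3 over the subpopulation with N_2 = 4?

Observing N_2=4 restricts to units where N_2's equation naturally yields 4: N_1 ∈ {6, 7}. In that subpopulation N_3 = 6, 7, mean 6.5.

6.5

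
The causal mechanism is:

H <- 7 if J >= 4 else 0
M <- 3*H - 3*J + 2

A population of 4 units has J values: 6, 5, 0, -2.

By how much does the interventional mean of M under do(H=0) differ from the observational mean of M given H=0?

-9.75

Under do(H=0), H's equation is replaced by H=0 for every unit. Per-unit M: -16, -13, 2, 8. Mean = -4.75.
E[M|H=0] averages over only the 2 units with H=0 (J = 0, -2): M = 2, 8, mean 5.
Difference = -4.75 − 5 = -9.75.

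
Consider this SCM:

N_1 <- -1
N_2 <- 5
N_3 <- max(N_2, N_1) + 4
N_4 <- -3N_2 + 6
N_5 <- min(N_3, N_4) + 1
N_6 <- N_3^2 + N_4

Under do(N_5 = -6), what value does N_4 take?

-9

The intervention breaks the incoming arrows to N_5: N_5 <- min(N_3, N_4) + 1 no longer applies, and N_5 = -6.
Since N_4 is not a descendant of the intervened variable, it is unaffected.
N_4 = -3N_2 + 6  [with N_2=5]  = -9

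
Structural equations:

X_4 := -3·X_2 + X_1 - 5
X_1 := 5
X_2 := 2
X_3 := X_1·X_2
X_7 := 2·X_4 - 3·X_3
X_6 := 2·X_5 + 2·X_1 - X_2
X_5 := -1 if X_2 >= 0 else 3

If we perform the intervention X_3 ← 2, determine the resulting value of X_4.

The intervention breaks the incoming arrows to X_3: X_3 := X_1·X_2 no longer applies, and X_3 = 2.
X_4 is not downstream of the intervention, so its value is determined by the original equations.
X_4 = -3·X_2 + X_1 - 5  [with X_2=2, X_1=5]  = -6

-6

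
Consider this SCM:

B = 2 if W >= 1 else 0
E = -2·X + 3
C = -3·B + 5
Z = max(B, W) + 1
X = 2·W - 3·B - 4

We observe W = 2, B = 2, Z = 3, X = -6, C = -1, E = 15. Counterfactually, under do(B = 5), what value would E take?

Under do(B=5), the mechanism B = 2 if W >= 1 else 0 is discarded; B is fixed at 5.
X = 2·W - 3·B - 4  [with W=2, B=5]  = -15
E = -2·X + 3  [with X=-15]  = 33

33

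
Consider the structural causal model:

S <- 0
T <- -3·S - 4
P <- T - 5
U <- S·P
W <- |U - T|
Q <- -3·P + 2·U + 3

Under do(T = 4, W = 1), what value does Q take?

6

Setting T = 4, W = 1 by intervention discards those variables' equations.
P = T - 5  [with T=4]  = -1
U = S·P  [with S=0, P=-1]  = 0
Q = -3·P + 2·U + 3  [with P=-1, U=0]  = 6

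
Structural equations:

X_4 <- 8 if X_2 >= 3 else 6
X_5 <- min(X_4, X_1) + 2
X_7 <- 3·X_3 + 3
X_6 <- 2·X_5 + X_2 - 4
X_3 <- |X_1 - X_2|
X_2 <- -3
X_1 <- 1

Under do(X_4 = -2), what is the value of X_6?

-7

Under do(X_4=-2), the mechanism X_4 <- 8 if X_2 >= 3 else 6 is discarded; X_4 is fixed at -2.
X_5 = min(X_4, X_1) + 2  [with X_4=-2, X_1=1]  = 0
X_6 = 2·X_5 + X_2 - 4  [with X_5=0, X_2=-3]  = -7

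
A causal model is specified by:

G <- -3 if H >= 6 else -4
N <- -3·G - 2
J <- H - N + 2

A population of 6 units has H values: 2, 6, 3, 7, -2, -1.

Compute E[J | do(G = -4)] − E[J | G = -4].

2

The intervention sets G=-4 in all 6 units regardless of H. Recomputing J per unit gives -6, -2, -5, -1, -10, -9; average -5.5.
Conditioning on G=-4 selects the 4 unit(s) with H ∈ {2, 3, -2, -1}. Their J values: -6, -5, -10, -9. Mean = -7.5.
Difference = -5.5 − (-7.5) = 2.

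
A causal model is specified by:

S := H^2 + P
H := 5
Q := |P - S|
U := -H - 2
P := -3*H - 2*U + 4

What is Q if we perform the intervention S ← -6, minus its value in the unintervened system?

-16

Intervening sets S = -6 and removes its equation (S := H^2 + P).
U = -H - 2  [with H=5]  = -7
P = -3*H - 2*U + 4  [with H=5, U=-7]  = 3
Q = |P - S|  [with P=3, S=-6]  = 9
Without intervention: U = -H - 2  [with H=5]  = -7; P = -3*H - 2*U + 4  [with H=5, U=-7]  = 3; S = H^2 + P  [with H=5, P=3]  = 28; Q = |P - S|  [with P=3, S=28]  = 25.
Change = 9 − 25 = -16.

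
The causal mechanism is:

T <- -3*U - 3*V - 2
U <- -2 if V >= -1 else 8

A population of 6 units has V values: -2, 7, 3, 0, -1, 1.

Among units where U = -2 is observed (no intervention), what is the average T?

Observing U=-2 restricts to units where U's equation naturally yields -2: V ∈ {7, 3, 0, -1, 1}. In that subpopulation T = -17, -5, 4, 7, 1, mean -2.

-2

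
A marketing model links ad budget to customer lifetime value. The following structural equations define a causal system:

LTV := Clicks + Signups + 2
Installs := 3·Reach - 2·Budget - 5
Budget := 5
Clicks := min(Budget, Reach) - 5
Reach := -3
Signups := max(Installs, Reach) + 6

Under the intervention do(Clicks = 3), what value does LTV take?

The intervention breaks the incoming arrows to Clicks: Clicks := min(Budget, Reach) - 5 no longer applies, and Clicks = 3.
Installs = 3·Reach - 2·Budget - 5  [with Reach=-3, Budget=5]  = -24
Signups = max(Installs, Reach) + 6  [with Installs=-24, Reach=-3]  = 3
LTV = Clicks + Signups + 2  [with Clicks=3, Signups=3]  = 8

8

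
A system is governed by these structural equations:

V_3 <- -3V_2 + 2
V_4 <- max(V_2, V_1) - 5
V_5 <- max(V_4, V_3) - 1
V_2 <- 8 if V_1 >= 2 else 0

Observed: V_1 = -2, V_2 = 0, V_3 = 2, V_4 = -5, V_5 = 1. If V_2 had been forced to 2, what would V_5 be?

do(V_2=2) replaces the equation V_2 <- 8 if V_1 >= 2 else 0 with the constant V_2 = 2.
V_3 = -3V_2 + 2  [with V_2=2]  = -4
V_4 = max(V_2, V_1) - 5  [with V_2=2, V_1=-2]  = -3
V_5 = max(V_4, V_3) - 1  [with V_4=-3, V_3=-4]  = -4

-4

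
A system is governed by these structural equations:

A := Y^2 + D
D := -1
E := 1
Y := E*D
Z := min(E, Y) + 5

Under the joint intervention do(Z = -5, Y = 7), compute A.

Under do(Z = -5, Y = 7), each intervened variable's structural equation is replaced by its fixed value.
A = Y^2 + D  [with Y=7, D=-1]  = 48

48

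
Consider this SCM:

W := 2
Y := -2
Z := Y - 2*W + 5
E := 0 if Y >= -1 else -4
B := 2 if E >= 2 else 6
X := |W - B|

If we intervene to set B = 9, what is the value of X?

The intervention breaks the incoming arrows to B: B := 2 if E >= 2 else 6 no longer applies, and B = 9.
X = |W - B|  [with W=2, B=9]  = 7

7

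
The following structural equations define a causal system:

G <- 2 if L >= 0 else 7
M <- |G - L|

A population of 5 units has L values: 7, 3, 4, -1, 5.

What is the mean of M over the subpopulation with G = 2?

E[M|G=2] averages over only the 4 units with G=2 (L = 7, 3, 4, 5): M = 5, 1, 2, 3, mean 2.75.

2.75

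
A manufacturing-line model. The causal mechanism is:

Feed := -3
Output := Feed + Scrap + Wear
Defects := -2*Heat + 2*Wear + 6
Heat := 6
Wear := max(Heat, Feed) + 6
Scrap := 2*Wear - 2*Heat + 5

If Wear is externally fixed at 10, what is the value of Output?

20

The intervention breaks the incoming arrows to Wear: Wear := max(Heat, Feed) + 6 no longer applies, and Wear = 10.
Scrap = 2*Wear - 2*Heat + 5  [with Wear=10, Heat=6]  = 13
Output = Feed + Scrap + Wear  [with Feed=-3, Scrap=13, Wear=10]  = 20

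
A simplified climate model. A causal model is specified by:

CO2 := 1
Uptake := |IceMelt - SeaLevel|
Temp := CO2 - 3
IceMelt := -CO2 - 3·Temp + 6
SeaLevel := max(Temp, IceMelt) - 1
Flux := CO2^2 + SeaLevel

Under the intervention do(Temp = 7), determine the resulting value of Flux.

7

do(Temp=7) replaces the equation Temp := CO2 - 3 with the constant Temp = 7.
IceMelt = -CO2 - 3·Temp + 6  [with CO2=1, Temp=7]  = -16
SeaLevel = max(Temp, IceMelt) - 1  [with Temp=7, IceMelt=-16]  = 6
Flux = CO2^2 + SeaLevel  [with CO2=1, SeaLevel=6]  = 7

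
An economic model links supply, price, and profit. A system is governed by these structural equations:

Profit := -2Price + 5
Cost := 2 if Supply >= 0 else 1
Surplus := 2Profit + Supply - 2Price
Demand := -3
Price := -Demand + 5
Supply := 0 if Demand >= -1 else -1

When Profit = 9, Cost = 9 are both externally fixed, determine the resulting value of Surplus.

1

Setting Profit = 9, Cost = 9 by intervention discards those variables' equations.
Price = -Demand + 5  [with Demand=-3]  = 8
Supply = 0 if Demand >= -1 else -1  [with Demand=-3]  = -1
Surplus = 2Profit + Supply - 2Price  [with Profit=9, Supply=-1, Price=8]  = 1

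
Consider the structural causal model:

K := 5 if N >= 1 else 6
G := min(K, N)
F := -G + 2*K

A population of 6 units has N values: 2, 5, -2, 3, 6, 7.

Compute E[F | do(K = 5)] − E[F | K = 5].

1

Under do(K=5), K's equation is replaced by K=5 for every unit. Per-unit F: 8, 5, 12, 7, 5, 5. Mean = 7.
Conditioning on K=5 selects the 5 unit(s) with N ∈ {2, 5, 3, 6, 7}. Their F values: 8, 5, 7, 5, 5. Mean = 6.
Difference = 7 − 6 = 1.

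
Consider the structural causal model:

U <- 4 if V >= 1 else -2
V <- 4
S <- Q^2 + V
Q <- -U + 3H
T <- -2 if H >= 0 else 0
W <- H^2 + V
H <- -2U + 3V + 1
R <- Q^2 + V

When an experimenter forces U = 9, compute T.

Under do(U=9), the mechanism U <- 4 if V >= 1 else -2 is discarded; U is fixed at 9.
H = -2U + 3V + 1  [with U=9, V=4]  = -5
T = -2 if H >= 0 else 0  [with H=-5]  = 0

0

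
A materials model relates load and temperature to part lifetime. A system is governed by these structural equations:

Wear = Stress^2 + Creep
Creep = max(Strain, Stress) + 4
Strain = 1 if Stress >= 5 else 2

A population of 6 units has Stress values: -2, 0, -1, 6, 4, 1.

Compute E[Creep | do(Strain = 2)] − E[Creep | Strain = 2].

Under do(Strain=2), Strain's equation is replaced by Strain=2 for every unit. Per-unit Creep: 6, 6, 6, 10, 8, 6. Mean = 7.
Observing Strain=2 restricts to units where Strain's equation naturally yields 2: Stress ∈ {-2, 0, -1, 4, 1}. In that subpopulation Creep = 6, 6, 6, 8, 6, mean 6.4.
Difference = 7 − 6.4 = 0.6.

0.6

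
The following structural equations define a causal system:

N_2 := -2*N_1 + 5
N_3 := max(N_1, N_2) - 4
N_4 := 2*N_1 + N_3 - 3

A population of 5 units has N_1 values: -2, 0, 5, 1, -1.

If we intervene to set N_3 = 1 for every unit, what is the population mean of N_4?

-0.8

Every unit gets N_3=1 under the intervention. N_4 values become -6, -2, 8, 0, -4; E[N_4|do(N_3=1)] = -0.8.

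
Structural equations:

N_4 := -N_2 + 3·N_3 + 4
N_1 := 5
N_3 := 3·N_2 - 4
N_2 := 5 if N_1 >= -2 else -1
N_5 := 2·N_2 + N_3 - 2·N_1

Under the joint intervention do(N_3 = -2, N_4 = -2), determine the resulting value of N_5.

Setting N_3 = -2, N_4 = -2 by intervention discards those variables' equations.
N_2 = 5 if N_1 >= -2 else -1  [with N_1=5]  = 5
N_5 = 2·N_2 + N_3 - 2·N_1  [with N_2=5, N_3=-2, N_1=5]  = -2

-2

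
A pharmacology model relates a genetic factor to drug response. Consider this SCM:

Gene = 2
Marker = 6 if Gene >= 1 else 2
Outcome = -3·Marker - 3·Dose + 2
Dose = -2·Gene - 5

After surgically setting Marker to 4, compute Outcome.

17

The intervention breaks the incoming arrows to Marker: Marker = 6 if Gene >= 1 else 2 no longer applies, and Marker = 4.
Dose = -2·Gene - 5  [with Gene=2]  = -9
Outcome = -3·Marker - 3·Dose + 2  [with Marker=4, Dose=-9]  = 17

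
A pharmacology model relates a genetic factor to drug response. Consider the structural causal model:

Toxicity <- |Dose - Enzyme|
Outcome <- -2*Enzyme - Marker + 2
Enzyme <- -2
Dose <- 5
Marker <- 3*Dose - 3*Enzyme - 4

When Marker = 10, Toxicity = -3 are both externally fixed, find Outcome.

-4

Setting Marker = 10, Toxicity = -3 by intervention discards those variables' equations.
Outcome = -2*Enzyme - Marker + 2  [with Enzyme=-2, Marker=10]  = -4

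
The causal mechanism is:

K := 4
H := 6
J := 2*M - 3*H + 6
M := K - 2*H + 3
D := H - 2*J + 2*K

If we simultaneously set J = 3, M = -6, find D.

The joint intervention fixes J = 3, M = -6, removing each variable's own equation.
D = H - 2*J + 2*K  [with H=6, J=3, K=4]  = 8

8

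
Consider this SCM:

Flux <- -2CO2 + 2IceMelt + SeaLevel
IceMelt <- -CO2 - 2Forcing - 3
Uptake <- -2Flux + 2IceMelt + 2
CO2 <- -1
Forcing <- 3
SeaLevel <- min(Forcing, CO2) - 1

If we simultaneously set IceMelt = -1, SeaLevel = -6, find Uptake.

12

Setting IceMelt = -1, SeaLevel = -6 by intervention discards those variables' equations.
Flux = -2CO2 + 2IceMelt + SeaLevel  [with CO2=-1, IceMelt=-1, SeaLevel=-6]  = -6
Uptake = -2Flux + 2IceMelt + 2  [with Flux=-6, IceMelt=-1]  = 12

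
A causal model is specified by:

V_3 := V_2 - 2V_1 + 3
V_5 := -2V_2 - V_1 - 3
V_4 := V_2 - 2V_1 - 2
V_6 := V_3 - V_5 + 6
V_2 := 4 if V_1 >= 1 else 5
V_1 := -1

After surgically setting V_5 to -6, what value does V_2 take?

5

Under do(V_5=-6), the mechanism V_5 := -2V_2 - V_1 - 3 is discarded; V_5 is fixed at -6.
No directed path runs from V_5 to V_2, so V_2 keeps its natural value.
V_2 = 4 if V_1 >= 1 else 5  [with V_1=-1]  = 5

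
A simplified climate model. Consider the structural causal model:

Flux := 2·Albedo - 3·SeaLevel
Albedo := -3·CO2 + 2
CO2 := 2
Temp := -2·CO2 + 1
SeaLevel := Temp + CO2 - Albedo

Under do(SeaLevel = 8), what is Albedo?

Under do(SeaLevel=8), the mechanism SeaLevel := Temp + CO2 - Albedo is discarded; SeaLevel is fixed at 8.
Since Albedo is not a descendant of the intervened variable, it is unaffected.
Albedo = -3·CO2 + 2  [with CO2=2]  = -4

-4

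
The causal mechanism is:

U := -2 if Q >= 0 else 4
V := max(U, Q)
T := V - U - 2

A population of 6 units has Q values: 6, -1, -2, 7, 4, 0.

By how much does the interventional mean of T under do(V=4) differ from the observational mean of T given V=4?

Every unit gets V=4 under the intervention. T values become 4, -2, -2, 4, 4, 4; E[T|do(V=4)] = 2.
Conditioning on V=4 selects the 3 unit(s) with Q ∈ {-1, -2, 4}. Their T values: -2, -2, 4. Mean = 0.
Difference = 2 − 0 = 2.

2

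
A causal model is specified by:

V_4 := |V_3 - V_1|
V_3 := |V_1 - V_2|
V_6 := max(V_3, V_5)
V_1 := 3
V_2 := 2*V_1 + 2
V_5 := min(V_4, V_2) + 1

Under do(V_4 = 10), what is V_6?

9

Under do(V_4=10), the mechanism V_4 := |V_3 - V_1| is discarded; V_4 is fixed at 10.
V_2 = 2*V_1 + 2  [with V_1=3]  = 8
V_3 = |V_1 - V_2|  [with V_1=3, V_2=8]  = 5
V_5 = min(V_4, V_2) + 1  [with V_4=10, V_2=8]  = 9
V_6 = max(V_3, V_5)  [with V_3=5, V_5=9]  = 9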